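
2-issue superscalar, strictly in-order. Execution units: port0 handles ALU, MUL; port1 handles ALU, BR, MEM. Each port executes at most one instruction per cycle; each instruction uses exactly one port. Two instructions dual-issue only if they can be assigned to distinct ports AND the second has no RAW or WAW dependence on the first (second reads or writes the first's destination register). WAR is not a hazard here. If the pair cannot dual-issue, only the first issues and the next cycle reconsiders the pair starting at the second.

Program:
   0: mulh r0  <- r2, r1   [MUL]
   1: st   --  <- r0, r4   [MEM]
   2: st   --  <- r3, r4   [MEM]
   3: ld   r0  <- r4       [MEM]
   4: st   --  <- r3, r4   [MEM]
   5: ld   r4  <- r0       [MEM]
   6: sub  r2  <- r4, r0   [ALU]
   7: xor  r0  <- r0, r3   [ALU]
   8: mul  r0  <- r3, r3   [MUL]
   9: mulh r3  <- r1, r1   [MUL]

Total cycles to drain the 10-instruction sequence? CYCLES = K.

CYCLES = 9

  cy0 -> i0 (mulh.MUL) RAW r0
  cy1 -> i1 (st.MEM) no-port MEM/MEM
  cy2 -> i2 (st.MEM) no-port MEM/MEM
  cy3 -> i3 (ld.MEM) no-port MEM/MEM
  cy4 -> i4 (st.MEM) no-port MEM/MEM
  cy5 -> i5 (ld.MEM) RAW r4
  cy6 -> i6+i7 (sub.ALU xor.ALU) dual
  cy7 -> i8 (mul.MUL) no-port MUL/MUL
  cy8 -> i9 (mulh.MUL) tail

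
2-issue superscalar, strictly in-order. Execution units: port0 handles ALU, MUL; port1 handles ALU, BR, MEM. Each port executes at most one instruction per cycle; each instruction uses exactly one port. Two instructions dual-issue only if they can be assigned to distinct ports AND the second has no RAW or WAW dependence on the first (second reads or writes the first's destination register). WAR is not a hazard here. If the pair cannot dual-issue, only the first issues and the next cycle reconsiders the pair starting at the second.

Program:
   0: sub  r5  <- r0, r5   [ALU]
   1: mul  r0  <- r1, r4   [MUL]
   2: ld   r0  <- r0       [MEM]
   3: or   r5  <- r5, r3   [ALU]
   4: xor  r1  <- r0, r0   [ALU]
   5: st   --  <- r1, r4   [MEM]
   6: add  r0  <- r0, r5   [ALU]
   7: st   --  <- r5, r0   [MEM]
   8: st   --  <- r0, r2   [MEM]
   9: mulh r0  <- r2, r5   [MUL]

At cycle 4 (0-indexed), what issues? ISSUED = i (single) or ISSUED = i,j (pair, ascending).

ISSUED = 7

t=0 i0/i1:sub;mul ; pair
t=1 i2/i3:ld;or ; pair
t=2 i4:xor ; RAW r1
t=3 i5/i6:st;add ; pair
t=4 i7:st ; no-port MEM/MEM
t=5 i8/i9:st;mulh ; pair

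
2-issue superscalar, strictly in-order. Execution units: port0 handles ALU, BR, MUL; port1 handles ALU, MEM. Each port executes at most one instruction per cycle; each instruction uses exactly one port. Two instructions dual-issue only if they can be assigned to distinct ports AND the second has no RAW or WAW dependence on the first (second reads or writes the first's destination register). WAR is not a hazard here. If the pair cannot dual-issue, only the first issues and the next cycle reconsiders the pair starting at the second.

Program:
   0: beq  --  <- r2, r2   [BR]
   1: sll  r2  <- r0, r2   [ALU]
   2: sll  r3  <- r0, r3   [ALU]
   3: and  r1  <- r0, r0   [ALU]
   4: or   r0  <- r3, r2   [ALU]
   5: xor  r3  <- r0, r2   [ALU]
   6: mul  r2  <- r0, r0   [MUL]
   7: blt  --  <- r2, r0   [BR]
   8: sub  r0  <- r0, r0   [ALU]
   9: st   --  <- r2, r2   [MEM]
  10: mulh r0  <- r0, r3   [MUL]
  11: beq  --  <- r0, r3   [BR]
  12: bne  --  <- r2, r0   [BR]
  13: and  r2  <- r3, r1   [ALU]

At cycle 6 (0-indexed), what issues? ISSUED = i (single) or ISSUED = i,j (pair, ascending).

ISSUED = 11

c0: i0/i1 beq.BR;sll.ALU  dual
c1: i2/i3 sll.ALU;and.ALU  dual
c2: i4 or.ALU  RAW r0
c3: i5/i6 xor.ALU;mul.MUL  dual
c4: i7/i8 blt.BR;sub.ALU  dual
c5: i9/i10 st.MEM;mulh.MUL  dual
c6: i11 beq.BR  no-port BR/BR
c7: i12/i13 bne.BR;and.ALU  dual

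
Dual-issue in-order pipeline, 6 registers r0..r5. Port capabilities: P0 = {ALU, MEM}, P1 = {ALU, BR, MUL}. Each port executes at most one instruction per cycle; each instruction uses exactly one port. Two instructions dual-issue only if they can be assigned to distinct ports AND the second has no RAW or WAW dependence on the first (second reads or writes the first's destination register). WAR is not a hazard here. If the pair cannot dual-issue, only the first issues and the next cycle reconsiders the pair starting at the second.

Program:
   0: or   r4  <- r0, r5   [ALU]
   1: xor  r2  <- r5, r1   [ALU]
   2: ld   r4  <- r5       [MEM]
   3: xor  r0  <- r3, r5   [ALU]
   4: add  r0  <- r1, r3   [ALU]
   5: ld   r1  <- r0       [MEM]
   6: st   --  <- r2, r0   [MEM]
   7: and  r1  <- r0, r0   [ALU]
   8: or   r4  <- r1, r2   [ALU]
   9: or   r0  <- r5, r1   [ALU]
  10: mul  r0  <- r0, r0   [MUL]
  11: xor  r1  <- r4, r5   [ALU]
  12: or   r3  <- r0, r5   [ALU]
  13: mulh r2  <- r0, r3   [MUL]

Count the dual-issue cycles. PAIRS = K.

t=0 i0+i1:or.ALU;xor.ALU ; dual
t=1 i2+i3:ld.MEM;xor.ALU ; dual
t=2 i4:add.ALU ; RAW r0
t=3 i5:ld.MEM ; no-port MEM/MEM
t=4 i6+i7:st.MEM;and.ALU ; dual
t=5 i8+i9:or.ALU;or.ALU ; dual
t=6 i10+i11:mul.MUL;xor.ALU ; dual
t=7 i12:or.ALU ; RAW r3
t=8 i13:mulh.MUL ; tail

PAIRS = 5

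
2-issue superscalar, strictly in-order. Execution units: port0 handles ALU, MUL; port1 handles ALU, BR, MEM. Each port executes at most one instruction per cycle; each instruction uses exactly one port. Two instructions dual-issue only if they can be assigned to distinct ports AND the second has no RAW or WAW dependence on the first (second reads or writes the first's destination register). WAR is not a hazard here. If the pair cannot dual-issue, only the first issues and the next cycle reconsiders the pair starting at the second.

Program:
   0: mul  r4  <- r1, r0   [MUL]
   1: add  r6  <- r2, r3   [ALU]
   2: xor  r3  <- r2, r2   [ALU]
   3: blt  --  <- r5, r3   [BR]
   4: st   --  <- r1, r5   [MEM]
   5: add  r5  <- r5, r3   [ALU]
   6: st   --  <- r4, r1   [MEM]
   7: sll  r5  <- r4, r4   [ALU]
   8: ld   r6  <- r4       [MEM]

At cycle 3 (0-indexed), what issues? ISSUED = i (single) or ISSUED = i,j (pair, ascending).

[0] i0/i1  mul.MUL;add.ALU  -- dual
[1] i2  xor.ALU  -- RAW r3
[2] i3  blt.BR  -- no-port BR/MEM
[3] i4/i5  st.MEM;add.ALU  -- dual
[4] i6/i7  st.MEM;sll.ALU  -- dual
[5] i8  ld.MEM  -- tail

ISSUED = 4,5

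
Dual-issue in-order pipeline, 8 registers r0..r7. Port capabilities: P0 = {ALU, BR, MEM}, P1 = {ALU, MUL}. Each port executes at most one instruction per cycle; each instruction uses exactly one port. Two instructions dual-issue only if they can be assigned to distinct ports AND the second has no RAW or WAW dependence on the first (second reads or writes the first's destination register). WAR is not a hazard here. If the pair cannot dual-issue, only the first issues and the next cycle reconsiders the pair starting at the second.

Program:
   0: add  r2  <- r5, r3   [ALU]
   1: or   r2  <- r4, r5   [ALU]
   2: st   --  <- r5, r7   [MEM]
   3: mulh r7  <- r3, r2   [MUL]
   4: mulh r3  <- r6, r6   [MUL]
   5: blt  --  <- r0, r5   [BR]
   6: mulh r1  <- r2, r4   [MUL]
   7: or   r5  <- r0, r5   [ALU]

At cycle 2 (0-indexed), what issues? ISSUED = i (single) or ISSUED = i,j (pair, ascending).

ISSUED = 3

c0: i0 add  WAW r2
c1: i1,i2 or/st  dual
c2: i3 mulh  no-port MUL/MUL
c3: i4,i5 mulh/blt  dual
c4: i6,i7 mulh/or  dual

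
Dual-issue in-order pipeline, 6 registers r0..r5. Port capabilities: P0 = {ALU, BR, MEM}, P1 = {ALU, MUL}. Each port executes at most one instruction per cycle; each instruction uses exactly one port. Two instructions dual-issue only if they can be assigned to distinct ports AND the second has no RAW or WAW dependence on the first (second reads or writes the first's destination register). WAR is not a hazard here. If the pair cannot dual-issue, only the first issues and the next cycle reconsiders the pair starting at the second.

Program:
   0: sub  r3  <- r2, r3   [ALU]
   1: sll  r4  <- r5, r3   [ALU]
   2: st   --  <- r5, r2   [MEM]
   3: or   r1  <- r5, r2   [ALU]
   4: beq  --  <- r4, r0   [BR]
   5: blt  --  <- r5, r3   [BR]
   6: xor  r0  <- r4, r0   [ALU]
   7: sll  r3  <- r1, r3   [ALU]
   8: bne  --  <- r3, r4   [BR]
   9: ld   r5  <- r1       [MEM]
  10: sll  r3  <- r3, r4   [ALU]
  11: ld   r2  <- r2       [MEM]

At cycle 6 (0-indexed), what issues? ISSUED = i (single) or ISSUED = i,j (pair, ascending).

ISSUED = 9,10

c0: i0 sub.ALU  RAW r3
c1: i1+i2 sll.ALU/st.MEM  2-wide
c2: i3+i4 or.ALU/beq.BR  2-wide
c3: i5+i6 blt.BR/xor.ALU  2-wide
c4: i7 sll.ALU  RAW r3
c5: i8 bne.BR  no-port BR/MEM
c6: i9+i10 ld.MEM/sll.ALU  2-wide
c7: i11 ld.MEM  tail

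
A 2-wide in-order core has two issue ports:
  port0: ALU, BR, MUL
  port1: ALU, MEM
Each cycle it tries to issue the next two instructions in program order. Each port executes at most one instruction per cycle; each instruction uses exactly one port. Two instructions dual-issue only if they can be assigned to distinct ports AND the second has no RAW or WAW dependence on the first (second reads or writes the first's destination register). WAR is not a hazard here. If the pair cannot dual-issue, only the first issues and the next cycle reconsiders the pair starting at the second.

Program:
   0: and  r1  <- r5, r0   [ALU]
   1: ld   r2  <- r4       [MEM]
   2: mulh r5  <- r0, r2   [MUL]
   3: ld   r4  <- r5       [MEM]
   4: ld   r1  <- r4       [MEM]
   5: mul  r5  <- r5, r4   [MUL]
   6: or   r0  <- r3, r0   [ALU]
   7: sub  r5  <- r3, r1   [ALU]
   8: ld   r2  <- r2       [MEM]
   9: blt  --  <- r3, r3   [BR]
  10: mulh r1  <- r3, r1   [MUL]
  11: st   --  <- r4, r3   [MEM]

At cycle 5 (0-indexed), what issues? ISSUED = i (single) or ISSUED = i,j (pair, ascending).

0. and.ALU+ld.MEM @i0&i1  | dual
1. mulh.MUL @i2  | RAW r5
2. ld.MEM @i3  | no-port MEM/MEM
3. ld.MEM+mul.MUL @i4&i5  | dual
4. or.ALU+sub.ALU @i6&i7  | dual
5. ld.MEM+blt.BR @i8&i9  | dual
6. mulh.MUL+st.MEM @i10&i11  | dual

ISSUED = 8,9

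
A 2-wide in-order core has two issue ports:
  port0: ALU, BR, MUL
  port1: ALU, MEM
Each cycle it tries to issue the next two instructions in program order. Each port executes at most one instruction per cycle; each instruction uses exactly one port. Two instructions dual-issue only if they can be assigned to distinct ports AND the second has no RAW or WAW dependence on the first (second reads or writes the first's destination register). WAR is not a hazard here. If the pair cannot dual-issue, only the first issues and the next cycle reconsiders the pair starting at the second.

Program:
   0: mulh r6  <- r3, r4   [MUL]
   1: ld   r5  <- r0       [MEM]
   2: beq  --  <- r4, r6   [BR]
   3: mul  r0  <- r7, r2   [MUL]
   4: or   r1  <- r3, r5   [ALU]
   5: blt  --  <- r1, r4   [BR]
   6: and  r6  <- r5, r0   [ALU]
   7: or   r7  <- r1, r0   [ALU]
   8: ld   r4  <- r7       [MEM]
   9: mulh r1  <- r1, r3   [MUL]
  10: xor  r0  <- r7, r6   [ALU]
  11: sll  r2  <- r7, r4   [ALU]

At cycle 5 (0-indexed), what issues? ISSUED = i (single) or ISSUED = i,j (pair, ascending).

ISSUED = 8,9

t=0 i0/i1:mulh+ld ; dual
t=1 i2:beq ; no-port BR/MUL
t=2 i3/i4:mul+or ; dual
t=3 i5/i6:blt+and ; dual
t=4 i7:or ; RAW r7
t=5 i8/i9:ld+mulh ; dual
t=6 i10/i11:xor+sll ; dual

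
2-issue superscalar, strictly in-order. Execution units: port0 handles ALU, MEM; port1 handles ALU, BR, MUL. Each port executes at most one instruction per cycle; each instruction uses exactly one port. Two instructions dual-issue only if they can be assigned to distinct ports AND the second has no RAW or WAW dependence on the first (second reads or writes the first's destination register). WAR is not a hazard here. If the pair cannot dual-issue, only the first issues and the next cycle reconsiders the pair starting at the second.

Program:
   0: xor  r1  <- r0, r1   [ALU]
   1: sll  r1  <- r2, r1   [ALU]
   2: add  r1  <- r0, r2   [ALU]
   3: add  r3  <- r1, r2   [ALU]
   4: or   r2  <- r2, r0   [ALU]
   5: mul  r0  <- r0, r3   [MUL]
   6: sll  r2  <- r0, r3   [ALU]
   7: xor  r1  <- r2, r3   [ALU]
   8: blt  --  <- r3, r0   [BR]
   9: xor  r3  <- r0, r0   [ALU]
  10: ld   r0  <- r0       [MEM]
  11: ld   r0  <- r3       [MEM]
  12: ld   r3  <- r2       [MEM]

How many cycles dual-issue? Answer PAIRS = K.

PAIRS = 3

c0: i0 xor.ALU  RAW+WAW r1
c1: i1 sll.ALU  WAW r1
c2: i2 add.ALU  RAW r1
c3: i3,i4 add.ALU;or.ALU  pair
c4: i5 mul.MUL  RAW r0
c5: i6 sll.ALU  RAW r2
c6: i7,i8 xor.ALU;blt.BR  pair
c7: i9,i10 xor.ALU;ld.MEM  pair
c8: i11 ld.MEM  no-port MEM/MEM
c9: i12 ld.MEM  tail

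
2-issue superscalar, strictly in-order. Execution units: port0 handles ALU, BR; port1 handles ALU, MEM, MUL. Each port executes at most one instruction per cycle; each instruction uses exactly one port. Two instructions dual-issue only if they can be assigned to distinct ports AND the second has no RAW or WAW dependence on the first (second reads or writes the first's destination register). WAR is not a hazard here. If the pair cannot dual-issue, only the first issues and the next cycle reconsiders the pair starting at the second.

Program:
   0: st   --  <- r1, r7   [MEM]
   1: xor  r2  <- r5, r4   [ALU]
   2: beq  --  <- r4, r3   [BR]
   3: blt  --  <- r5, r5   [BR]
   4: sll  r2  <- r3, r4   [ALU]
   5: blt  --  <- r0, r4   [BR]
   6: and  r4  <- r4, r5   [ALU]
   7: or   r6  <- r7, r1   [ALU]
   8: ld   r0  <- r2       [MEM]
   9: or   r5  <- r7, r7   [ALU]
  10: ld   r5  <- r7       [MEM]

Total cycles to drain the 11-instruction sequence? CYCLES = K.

CYCLES = 7

[0] i0,i1  st/xor  -- pair
[1] i2  beq  -- no-port BR/BR
[2] i3,i4  blt/sll  -- pair
[3] i5,i6  blt/and  -- pair
[4] i7,i8  or/ld  -- pair
[5] i9  or  -- WAW r5
[6] i10  ld  -- tail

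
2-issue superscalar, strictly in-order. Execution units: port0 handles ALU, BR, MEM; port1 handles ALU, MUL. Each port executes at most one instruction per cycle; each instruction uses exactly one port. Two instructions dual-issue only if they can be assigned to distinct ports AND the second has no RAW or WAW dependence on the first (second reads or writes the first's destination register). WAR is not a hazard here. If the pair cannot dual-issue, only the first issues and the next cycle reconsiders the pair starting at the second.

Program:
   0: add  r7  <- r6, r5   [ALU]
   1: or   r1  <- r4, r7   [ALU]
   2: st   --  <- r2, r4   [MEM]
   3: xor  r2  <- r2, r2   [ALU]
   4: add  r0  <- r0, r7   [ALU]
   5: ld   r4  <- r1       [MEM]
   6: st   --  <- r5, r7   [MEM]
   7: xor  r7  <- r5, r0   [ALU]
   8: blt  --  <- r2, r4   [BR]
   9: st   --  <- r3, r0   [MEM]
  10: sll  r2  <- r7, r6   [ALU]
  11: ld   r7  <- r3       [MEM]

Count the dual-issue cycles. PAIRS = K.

[0] i0  add.ALU  -- RAW r7
[1] i1&i2  or.ALU+st.MEM  -- pair
[2] i3&i4  xor.ALU+add.ALU  -- pair
[3] i5  ld.MEM  -- no-port MEM/MEM
[4] i6&i7  st.MEM+xor.ALU  -- pair
[5] i8  blt.BR  -- no-port BR/MEM
[6] i9&i10  st.MEM+sll.ALU  -- pair
[7] i11  ld.MEM  -- tail

PAIRS = 4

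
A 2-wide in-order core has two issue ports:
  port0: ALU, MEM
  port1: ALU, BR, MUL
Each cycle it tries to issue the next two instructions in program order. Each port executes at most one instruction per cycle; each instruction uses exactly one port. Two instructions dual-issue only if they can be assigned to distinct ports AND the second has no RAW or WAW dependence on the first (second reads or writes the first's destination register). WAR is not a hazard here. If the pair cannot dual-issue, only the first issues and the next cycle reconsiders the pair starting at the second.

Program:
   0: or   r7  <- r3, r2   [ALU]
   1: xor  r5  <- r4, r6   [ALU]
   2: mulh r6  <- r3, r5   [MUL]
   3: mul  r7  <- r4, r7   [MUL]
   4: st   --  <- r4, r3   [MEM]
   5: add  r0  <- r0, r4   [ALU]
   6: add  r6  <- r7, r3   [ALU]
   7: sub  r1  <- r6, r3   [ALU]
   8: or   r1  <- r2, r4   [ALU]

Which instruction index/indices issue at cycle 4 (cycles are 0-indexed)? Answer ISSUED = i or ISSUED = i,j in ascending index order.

#0 head=0: or.ALU;xor.ALU i0/i1 pair
#1 head=2: mulh.MUL i2 no-port MUL/MUL
#2 head=3: mul.MUL;st.MEM i3/i4 pair
#3 head=5: add.ALU;add.ALU i5/i6 pair
#4 head=7: sub.ALU i7 WAW r1
#5 head=8: or.ALU i8 tail

ISSUED = 7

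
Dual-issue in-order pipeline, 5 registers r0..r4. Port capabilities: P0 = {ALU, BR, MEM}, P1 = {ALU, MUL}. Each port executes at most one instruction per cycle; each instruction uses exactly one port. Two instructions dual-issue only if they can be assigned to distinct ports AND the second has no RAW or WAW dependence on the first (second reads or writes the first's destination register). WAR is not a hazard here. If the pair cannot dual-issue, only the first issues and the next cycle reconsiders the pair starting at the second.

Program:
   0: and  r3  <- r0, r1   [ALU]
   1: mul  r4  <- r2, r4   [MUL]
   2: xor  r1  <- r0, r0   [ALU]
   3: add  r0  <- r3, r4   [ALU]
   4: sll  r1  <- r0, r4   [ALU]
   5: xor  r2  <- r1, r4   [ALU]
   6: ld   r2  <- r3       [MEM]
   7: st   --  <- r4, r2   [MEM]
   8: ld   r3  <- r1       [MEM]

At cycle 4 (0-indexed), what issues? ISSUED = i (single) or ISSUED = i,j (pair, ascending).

ISSUED = 6

0. and+mul @i0,i1  | pair
1. xor+add @i2,i3  | pair
2. sll @i4  | RAW r1
3. xor @i5  | WAW r2
4. ld @i6  | no-port MEM/MEM
5. st @i7  | no-port MEM/MEM
6. ld @i8  | tail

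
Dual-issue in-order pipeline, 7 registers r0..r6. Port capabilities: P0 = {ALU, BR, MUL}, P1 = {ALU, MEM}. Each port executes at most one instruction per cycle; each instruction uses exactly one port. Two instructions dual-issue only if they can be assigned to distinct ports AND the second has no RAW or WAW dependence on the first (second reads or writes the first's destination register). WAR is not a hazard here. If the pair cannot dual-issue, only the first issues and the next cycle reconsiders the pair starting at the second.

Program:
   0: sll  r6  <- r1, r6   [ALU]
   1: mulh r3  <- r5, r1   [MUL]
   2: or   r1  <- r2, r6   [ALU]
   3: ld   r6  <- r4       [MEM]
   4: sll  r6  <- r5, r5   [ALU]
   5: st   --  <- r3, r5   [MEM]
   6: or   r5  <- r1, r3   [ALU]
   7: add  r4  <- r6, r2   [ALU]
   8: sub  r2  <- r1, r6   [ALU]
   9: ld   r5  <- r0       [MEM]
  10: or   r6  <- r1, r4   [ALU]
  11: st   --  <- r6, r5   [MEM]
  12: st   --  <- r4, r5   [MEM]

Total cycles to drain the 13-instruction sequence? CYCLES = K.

CYCLES = 8

#0 head=0: sll+mulh i0,i1 dual
#1 head=2: or+ld i2,i3 dual
#2 head=4: sll+st i4,i5 dual
#3 head=6: or+add i6,i7 dual
#4 head=8: sub+ld i8,i9 dual
#5 head=10: or i10 RAW r6
#6 head=11: st i11 no-port MEM/MEM
#7 head=12: st i12 tail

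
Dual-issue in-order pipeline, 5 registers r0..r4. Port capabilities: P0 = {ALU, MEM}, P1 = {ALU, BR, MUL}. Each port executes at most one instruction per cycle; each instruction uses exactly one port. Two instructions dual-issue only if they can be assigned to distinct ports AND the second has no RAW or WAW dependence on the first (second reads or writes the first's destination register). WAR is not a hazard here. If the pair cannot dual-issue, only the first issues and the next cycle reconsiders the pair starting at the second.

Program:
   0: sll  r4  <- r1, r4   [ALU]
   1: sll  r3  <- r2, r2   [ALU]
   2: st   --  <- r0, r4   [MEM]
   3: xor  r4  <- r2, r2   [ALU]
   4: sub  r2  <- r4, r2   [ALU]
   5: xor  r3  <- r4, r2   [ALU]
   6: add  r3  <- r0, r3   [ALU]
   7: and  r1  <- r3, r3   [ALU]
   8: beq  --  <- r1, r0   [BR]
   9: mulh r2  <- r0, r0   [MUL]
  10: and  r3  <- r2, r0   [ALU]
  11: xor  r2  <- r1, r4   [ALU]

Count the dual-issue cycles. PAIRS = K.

PAIRS = 3

  cy0 -> i0,i1 (sll.ALU;sll.ALU) dual
  cy1 -> i2,i3 (st.MEM;xor.ALU) dual
  cy2 -> i4 (sub.ALU) RAW r2
  cy3 -> i5 (xor.ALU) RAW+WAW r3
  cy4 -> i6 (add.ALU) RAW r3
  cy5 -> i7 (and.ALU) RAW r1
  cy6 -> i8 (beq.BR) no-port BR/MUL
  cy7 -> i9 (mulh.MUL) RAW r2
  cy8 -> i10,i11 (and.ALU;xor.ALU) dual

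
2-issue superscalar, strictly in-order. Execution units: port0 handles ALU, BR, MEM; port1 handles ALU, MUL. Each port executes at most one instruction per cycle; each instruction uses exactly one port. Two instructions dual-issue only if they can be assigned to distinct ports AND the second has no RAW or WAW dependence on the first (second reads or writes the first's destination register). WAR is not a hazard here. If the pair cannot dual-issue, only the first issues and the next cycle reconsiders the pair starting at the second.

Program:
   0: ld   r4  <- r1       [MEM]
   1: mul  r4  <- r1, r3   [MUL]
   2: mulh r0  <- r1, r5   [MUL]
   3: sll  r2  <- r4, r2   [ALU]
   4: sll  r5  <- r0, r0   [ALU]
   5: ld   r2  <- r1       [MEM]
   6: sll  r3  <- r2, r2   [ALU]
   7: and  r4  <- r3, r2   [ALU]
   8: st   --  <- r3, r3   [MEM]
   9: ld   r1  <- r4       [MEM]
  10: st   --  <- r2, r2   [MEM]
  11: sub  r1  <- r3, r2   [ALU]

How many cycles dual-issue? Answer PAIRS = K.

PAIRS = 4

t=0 i0:ld ; WAW r4
t=1 i1:mul ; no-port MUL/MUL
t=2 i2/i3:mulh/sll ; dual
t=3 i4/i5:sll/ld ; dual
t=4 i6:sll ; RAW r3
t=5 i7/i8:and/st ; dual
t=6 i9:ld ; no-port MEM/MEM
t=7 i10/i11:st/sub ; dual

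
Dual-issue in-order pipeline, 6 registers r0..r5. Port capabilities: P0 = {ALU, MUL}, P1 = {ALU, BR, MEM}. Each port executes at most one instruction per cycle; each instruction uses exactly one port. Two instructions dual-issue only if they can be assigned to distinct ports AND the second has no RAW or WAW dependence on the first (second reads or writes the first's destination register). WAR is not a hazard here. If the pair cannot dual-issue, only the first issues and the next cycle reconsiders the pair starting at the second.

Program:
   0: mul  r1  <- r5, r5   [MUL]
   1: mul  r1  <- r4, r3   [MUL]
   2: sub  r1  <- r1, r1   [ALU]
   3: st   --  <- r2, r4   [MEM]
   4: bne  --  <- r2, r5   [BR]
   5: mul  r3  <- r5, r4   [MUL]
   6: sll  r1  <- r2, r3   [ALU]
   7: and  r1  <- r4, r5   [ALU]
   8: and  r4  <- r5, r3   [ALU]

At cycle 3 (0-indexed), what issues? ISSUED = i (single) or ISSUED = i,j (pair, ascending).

ISSUED = 4,5

  cy0 -> i0 (mul) no-port MUL/MUL
  cy1 -> i1 (mul) RAW+WAW r1
  cy2 -> i2+i3 (sub+st) 2-wide
  cy3 -> i4+i5 (bne+mul) 2-wide
  cy4 -> i6 (sll) WAW r1
  cy5 -> i7+i8 (and+and) 2-wide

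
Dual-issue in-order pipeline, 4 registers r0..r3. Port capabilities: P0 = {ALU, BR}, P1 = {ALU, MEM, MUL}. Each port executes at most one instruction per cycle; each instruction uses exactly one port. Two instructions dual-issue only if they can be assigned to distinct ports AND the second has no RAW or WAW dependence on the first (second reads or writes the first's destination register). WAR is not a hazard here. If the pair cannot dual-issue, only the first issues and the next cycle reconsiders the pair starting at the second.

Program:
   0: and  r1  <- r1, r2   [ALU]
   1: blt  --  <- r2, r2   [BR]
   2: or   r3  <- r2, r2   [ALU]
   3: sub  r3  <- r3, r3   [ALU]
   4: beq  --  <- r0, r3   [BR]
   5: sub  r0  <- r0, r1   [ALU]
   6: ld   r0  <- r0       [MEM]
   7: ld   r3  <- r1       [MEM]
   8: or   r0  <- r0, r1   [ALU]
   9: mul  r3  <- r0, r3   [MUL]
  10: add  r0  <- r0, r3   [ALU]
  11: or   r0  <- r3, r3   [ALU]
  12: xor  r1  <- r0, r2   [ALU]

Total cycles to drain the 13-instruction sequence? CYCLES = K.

CYCLES = 10

0. and.ALU blt.BR @i0/i1  | dual
1. or.ALU @i2  | RAW+WAW r3
2. sub.ALU @i3  | RAW r3
3. beq.BR sub.ALU @i4/i5  | dual
4. ld.MEM @i6  | no-port MEM/MEM
5. ld.MEM or.ALU @i7/i8  | dual
6. mul.MUL @i9  | RAW r3
7. add.ALU @i10  | WAW r0
8. or.ALU @i11  | RAW r0
9. xor.ALU @i12  | tail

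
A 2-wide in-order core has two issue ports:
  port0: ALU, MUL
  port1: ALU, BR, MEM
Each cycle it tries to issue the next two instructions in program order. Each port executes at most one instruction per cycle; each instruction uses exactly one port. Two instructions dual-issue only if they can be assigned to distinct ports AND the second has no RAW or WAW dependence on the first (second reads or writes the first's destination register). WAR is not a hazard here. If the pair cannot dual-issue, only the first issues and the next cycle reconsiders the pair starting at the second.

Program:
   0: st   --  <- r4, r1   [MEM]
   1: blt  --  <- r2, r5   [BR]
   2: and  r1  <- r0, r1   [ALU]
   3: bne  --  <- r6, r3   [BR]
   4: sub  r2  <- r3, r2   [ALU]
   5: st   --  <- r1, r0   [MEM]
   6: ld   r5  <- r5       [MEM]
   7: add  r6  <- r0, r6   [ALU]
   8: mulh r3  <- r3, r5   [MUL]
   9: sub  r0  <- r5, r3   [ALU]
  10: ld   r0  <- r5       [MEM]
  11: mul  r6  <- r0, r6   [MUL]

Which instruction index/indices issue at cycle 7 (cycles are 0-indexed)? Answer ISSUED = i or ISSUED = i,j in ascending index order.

ISSUED = 10

0. st @i0  | no-port MEM/BR
1. blt;and @i1/i2  | dual
2. bne;sub @i3/i4  | dual
3. st @i5  | no-port MEM/MEM
4. ld;add @i6/i7  | dual
5. mulh @i8  | RAW r3
6. sub @i9  | WAW r0
7. ld @i10  | RAW r0
8. mul @i11  | tail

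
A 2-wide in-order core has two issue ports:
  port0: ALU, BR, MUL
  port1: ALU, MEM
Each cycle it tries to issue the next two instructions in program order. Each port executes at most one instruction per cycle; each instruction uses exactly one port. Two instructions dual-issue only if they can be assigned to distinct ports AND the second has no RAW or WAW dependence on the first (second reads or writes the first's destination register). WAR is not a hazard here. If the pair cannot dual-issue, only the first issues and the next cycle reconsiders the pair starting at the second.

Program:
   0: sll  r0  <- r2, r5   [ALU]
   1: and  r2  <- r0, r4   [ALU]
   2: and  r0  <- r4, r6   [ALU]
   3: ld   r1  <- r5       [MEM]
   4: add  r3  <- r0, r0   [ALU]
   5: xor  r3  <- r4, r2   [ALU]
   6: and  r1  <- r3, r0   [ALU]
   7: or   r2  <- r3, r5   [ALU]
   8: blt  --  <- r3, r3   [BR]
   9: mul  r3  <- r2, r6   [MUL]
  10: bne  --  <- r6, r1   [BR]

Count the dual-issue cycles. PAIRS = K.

PAIRS = 3

c0: i0 sll.ALU  RAW r0
c1: i1+i2 and.ALU+and.ALU  dual
c2: i3+i4 ld.MEM+add.ALU  dual
c3: i5 xor.ALU  RAW r3
c4: i6+i7 and.ALU+or.ALU  dual
c5: i8 blt.BR  no-port BR/MUL
c6: i9 mul.MUL  no-port MUL/BR
c7: i10 bne.BR  tail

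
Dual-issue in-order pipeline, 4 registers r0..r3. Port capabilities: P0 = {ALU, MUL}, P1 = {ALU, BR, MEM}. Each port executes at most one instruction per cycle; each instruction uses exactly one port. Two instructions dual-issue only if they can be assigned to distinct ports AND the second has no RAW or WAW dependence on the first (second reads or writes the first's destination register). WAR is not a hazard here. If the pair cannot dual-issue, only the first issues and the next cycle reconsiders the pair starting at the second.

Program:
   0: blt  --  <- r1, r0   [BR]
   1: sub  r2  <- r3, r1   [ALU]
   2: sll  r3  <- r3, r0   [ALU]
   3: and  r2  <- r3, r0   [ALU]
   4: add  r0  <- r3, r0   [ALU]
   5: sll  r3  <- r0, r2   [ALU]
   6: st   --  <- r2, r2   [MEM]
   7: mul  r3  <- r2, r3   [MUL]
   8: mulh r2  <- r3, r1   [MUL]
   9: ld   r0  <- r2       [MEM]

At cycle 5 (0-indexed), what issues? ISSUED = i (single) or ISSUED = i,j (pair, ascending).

#0 head=0: blt;sub i0+i1 pair
#1 head=2: sll i2 RAW r3
#2 head=3: and;add i3+i4 pair
#3 head=5: sll;st i5+i6 pair
#4 head=7: mul i7 no-port MUL/MUL
#5 head=8: mulh i8 RAW r2
#6 head=9: ld i9 tail

ISSUED = 8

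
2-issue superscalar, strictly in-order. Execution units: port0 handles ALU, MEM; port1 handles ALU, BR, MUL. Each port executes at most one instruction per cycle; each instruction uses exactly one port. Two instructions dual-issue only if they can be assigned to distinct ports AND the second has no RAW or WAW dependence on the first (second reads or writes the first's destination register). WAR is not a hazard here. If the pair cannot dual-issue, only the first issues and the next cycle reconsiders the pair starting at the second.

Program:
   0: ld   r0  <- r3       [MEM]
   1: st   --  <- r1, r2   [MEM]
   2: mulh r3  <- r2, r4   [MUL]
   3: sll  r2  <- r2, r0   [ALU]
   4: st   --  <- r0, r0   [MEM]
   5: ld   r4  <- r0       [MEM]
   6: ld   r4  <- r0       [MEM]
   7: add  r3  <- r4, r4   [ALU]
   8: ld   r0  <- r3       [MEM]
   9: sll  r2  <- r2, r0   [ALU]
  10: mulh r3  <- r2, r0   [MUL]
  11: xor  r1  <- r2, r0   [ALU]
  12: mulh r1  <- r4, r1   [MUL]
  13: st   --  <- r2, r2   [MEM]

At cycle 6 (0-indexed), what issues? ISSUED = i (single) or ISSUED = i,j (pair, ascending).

#0 head=0: ld.MEM i0 no-port MEM/MEM
#1 head=1: st.MEM/mulh.MUL i1+i2 2-wide
#2 head=3: sll.ALU/st.MEM i3+i4 2-wide
#3 head=5: ld.MEM i5 no-port MEM/MEM
#4 head=6: ld.MEM i6 RAW r4
#5 head=7: add.ALU i7 RAW r3
#6 head=8: ld.MEM i8 RAW r0
#7 head=9: sll.ALU i9 RAW r2
#8 head=10: mulh.MUL/xor.ALU i10+i11 2-wide
#9 head=12: mulh.MUL/st.MEM i12+i13 2-wide

ISSUED = 8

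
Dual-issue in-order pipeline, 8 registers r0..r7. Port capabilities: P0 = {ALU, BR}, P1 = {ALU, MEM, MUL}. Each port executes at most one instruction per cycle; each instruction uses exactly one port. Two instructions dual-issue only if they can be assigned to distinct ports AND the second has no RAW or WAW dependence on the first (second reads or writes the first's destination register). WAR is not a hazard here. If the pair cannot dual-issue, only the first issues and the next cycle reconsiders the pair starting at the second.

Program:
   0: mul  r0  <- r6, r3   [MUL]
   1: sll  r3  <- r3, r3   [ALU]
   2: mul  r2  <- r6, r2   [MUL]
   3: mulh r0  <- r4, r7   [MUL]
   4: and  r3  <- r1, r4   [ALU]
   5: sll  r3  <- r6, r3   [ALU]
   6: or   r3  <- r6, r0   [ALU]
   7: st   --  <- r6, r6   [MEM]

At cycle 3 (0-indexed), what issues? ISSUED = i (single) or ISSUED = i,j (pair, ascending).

c0: i0/i1 mul+sll  pair
c1: i2 mul  no-port MUL/MUL
c2: i3/i4 mulh+and  pair
c3: i5 sll  WAW r3
c4: i6/i7 or+st  pair

ISSUED = 5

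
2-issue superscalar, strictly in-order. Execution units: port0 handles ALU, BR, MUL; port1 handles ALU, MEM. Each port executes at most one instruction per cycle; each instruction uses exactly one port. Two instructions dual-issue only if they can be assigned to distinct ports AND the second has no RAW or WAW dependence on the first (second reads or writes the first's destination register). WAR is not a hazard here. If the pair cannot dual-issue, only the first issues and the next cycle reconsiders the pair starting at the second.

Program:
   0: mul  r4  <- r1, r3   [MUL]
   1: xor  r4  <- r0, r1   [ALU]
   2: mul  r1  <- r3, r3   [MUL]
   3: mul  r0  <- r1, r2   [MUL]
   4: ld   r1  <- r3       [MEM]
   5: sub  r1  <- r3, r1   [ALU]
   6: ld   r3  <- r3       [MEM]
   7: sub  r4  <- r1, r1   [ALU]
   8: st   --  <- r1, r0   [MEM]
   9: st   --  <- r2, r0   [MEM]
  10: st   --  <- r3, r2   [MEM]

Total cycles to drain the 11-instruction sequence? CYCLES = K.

CYCLES = 7

  cy0 -> i0 (mul) WAW r4
  cy1 -> i1&i2 (xor;mul) 2-wide
  cy2 -> i3&i4 (mul;ld) 2-wide
  cy3 -> i5&i6 (sub;ld) 2-wide
  cy4 -> i7&i8 (sub;st) 2-wide
  cy5 -> i9 (st) no-port MEM/MEM
  cy6 -> i10 (st) tail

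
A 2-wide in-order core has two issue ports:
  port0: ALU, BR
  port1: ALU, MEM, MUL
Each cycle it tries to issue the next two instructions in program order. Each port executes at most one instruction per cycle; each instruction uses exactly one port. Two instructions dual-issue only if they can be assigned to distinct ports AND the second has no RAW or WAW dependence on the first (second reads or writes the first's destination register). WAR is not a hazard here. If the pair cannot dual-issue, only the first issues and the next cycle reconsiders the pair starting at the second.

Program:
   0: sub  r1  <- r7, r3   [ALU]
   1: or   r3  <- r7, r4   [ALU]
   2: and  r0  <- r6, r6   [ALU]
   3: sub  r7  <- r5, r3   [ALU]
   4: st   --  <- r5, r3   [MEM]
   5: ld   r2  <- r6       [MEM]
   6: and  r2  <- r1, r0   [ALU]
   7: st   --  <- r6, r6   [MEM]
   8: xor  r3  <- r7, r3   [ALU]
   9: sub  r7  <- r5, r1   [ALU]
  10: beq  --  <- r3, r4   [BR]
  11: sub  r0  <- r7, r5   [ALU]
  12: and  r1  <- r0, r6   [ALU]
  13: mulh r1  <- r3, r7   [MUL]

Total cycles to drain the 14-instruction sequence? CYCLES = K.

CYCLES = 9

#0 head=0: sub.ALU;or.ALU i0&i1 pair
#1 head=2: and.ALU;sub.ALU i2&i3 pair
#2 head=4: st.MEM i4 no-port MEM/MEM
#3 head=5: ld.MEM i5 WAW r2
#4 head=6: and.ALU;st.MEM i6&i7 pair
#5 head=8: xor.ALU;sub.ALU i8&i9 pair
#6 head=10: beq.BR;sub.ALU i10&i11 pair
#7 head=12: and.ALU i12 WAW r1
#8 head=13: mulh.MUL i13 tail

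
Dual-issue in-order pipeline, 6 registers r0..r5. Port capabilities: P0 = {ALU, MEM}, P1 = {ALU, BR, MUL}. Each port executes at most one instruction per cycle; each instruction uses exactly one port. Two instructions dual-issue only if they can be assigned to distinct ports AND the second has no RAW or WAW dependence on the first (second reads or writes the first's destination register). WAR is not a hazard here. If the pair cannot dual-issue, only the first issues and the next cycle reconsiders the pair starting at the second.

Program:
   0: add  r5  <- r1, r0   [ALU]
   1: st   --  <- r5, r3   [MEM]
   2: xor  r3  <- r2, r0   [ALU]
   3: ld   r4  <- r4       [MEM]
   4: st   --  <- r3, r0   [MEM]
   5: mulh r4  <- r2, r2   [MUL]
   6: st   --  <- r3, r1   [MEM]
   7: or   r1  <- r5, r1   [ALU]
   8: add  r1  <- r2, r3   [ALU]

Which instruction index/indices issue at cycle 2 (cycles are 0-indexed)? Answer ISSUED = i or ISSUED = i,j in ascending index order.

[0] i0  add  -- RAW r5
[1] i1+i2  st;xor  -- dual
[2] i3  ld  -- no-port MEM/MEM
[3] i4+i5  st;mulh  -- dual
[4] i6+i7  st;or  -- dual
[5] i8  add  -- tail

ISSUED = 3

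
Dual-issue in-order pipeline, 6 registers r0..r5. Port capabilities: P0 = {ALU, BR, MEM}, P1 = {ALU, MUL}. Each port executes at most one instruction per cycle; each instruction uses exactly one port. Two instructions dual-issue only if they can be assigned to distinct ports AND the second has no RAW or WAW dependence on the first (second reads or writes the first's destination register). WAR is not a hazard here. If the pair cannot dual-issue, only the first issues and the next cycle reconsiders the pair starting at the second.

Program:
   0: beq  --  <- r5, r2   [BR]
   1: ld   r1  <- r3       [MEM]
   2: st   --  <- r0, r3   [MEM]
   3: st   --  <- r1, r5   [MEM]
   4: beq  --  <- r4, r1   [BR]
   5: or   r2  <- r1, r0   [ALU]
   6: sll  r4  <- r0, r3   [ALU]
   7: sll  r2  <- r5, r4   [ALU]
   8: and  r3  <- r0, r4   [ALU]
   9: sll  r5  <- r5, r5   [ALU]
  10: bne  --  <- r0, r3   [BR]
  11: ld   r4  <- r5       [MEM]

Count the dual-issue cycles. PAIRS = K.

[0] i0  beq.BR  -- no-port BR/MEM
[1] i1  ld.MEM  -- no-port MEM/MEM
[2] i2  st.MEM  -- no-port MEM/MEM
[3] i3  st.MEM  -- no-port MEM/BR
[4] i4,i5  beq.BR+or.ALU  -- pair
[5] i6  sll.ALU  -- RAW r4
[6] i7,i8  sll.ALU+and.ALU  -- pair
[7] i9,i10  sll.ALU+bne.BR  -- pair
[8] i11  ld.MEM  -- tail

PAIRS = 3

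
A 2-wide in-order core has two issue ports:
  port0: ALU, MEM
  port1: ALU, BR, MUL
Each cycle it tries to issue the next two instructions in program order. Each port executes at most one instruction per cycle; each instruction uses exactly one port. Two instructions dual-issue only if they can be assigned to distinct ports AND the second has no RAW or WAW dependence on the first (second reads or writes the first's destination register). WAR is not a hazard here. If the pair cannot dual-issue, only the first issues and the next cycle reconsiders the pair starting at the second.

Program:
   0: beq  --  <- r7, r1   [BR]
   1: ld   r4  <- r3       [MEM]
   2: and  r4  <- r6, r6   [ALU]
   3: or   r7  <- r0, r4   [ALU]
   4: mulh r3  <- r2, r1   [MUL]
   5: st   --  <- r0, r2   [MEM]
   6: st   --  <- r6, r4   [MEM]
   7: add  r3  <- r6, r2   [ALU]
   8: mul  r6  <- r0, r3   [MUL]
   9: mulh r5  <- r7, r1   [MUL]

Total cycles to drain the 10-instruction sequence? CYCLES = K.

0. beq.BR+ld.MEM @i0/i1  | dual
1. and.ALU @i2  | RAW r4
2. or.ALU+mulh.MUL @i3/i4  | dual
3. st.MEM @i5  | no-port MEM/MEM
4. st.MEM+add.ALU @i6/i7  | dual
5. mul.MUL @i8  | no-port MUL/MUL
6. mulh.MUL @i9  | tail

CYCLES = 7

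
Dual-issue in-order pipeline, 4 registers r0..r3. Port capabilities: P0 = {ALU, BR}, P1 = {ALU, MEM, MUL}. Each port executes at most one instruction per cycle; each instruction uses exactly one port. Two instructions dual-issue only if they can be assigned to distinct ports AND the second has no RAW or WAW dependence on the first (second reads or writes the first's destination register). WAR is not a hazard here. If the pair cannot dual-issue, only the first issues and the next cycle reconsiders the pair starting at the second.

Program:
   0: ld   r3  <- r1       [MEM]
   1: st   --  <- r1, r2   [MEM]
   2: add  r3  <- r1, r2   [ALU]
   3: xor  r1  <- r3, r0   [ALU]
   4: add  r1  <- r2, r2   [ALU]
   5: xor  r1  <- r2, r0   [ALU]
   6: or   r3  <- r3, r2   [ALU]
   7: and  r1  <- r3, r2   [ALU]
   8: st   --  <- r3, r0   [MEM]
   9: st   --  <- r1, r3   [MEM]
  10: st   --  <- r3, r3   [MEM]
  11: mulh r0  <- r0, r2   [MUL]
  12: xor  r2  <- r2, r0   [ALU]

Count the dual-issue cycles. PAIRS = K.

c0: i0 ld.MEM  no-port MEM/MEM
c1: i1&i2 st.MEM/add.ALU  pair
c2: i3 xor.ALU  WAW r1
c3: i4 add.ALU  WAW r1
c4: i5&i6 xor.ALU/or.ALU  pair
c5: i7&i8 and.ALU/st.MEM  pair
c6: i9 st.MEM  no-port MEM/MEM
c7: i10 st.MEM  no-port MEM/MUL
c8: i11 mulh.MUL  RAW r0
c9: i12 xor.ALU  tail

PAIRS = 3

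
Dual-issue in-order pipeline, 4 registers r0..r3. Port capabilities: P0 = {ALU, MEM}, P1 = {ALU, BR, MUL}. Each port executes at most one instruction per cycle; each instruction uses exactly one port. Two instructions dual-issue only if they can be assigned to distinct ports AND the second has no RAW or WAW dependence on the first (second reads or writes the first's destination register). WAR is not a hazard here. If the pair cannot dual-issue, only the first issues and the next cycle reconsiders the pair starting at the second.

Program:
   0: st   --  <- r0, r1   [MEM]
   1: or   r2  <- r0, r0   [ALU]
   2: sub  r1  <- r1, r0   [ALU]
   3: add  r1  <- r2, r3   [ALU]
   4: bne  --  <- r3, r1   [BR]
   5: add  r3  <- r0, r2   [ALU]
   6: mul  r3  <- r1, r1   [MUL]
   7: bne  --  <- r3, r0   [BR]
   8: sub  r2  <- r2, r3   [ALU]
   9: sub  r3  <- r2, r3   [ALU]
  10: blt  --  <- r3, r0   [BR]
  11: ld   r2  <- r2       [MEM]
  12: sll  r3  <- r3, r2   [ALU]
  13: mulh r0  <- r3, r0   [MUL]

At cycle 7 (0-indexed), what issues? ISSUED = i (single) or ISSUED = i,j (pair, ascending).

ISSUED = 10,11

[0] i0/i1  st.MEM or.ALU  -- dual
[1] i2  sub.ALU  -- WAW r1
[2] i3  add.ALU  -- RAW r1
[3] i4/i5  bne.BR add.ALU  -- dual
[4] i6  mul.MUL  -- no-port MUL/BR
[5] i7/i8  bne.BR sub.ALU  -- dual
[6] i9  sub.ALU  -- RAW r3
[7] i10/i11  blt.BR ld.MEM  -- dual
[8] i12  sll.ALU  -- RAW r3
[9] i13  mulh.MUL  -- tail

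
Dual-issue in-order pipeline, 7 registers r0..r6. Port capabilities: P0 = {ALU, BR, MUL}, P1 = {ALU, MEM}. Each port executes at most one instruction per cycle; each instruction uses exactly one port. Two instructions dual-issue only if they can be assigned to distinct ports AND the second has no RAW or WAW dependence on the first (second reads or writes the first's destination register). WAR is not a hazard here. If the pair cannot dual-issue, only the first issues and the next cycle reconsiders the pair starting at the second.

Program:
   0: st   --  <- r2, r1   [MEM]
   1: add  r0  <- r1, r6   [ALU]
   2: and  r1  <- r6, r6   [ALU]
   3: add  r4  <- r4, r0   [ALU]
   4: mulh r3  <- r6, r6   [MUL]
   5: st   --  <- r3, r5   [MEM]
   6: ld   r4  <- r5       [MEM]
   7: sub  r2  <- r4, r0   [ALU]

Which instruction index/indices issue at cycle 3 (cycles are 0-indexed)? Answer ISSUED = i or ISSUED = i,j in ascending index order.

ISSUED = 5

c0: i0,i1 st.MEM add.ALU  2-wide
c1: i2,i3 and.ALU add.ALU  2-wide
c2: i4 mulh.MUL  RAW r3
c3: i5 st.MEM  no-port MEM/MEM
c4: i6 ld.MEM  RAW r4
c5: i7 sub.ALU  tail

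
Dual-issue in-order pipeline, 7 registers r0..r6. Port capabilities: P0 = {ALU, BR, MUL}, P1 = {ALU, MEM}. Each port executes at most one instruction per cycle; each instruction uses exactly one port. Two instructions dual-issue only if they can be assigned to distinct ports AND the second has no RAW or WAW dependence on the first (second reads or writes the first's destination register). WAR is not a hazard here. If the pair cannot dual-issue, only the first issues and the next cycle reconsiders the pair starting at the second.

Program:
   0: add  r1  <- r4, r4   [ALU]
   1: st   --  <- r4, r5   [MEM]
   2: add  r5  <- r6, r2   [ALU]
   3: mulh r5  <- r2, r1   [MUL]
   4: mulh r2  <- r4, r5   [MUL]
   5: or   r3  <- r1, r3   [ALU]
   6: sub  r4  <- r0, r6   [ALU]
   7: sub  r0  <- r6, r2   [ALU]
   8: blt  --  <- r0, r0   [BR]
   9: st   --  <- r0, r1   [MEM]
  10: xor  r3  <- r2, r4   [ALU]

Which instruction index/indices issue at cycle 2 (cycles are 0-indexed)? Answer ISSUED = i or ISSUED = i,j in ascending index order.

ISSUED = 3

c0: i0&i1 add;st  pair
c1: i2 add  WAW r5
c2: i3 mulh  no-port MUL/MUL
c3: i4&i5 mulh;or  pair
c4: i6&i7 sub;sub  pair
c5: i8&i9 blt;st  pair
c6: i10 xor  tail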